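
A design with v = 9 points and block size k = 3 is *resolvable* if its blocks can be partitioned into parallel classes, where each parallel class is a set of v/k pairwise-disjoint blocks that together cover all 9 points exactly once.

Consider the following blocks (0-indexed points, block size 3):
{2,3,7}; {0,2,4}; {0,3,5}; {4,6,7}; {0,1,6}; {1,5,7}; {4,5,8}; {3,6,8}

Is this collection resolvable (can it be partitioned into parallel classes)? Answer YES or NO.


v = 9, block size k = 3, number of blocks = 8.
For resolvability, blocks must partition into parallel classes of size v/k = 3.
Total blocks must therefore be a multiple of 3: 8 = 3·2 + 2 ⇒ not divisible ✗.
Resolvable? NO.

NO


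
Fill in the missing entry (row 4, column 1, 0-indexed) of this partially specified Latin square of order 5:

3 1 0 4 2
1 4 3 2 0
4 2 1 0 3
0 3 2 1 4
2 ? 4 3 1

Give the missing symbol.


Row 4 contains symbols [1, 2, 3, 4] — missing [0].
Column 1 contains symbols [1, 2, 3, 4] — missing [0].
The missing symbol must appear in both missing sets; intersection = [0].
Therefore the hidden value is 0.

Missing value = 0.


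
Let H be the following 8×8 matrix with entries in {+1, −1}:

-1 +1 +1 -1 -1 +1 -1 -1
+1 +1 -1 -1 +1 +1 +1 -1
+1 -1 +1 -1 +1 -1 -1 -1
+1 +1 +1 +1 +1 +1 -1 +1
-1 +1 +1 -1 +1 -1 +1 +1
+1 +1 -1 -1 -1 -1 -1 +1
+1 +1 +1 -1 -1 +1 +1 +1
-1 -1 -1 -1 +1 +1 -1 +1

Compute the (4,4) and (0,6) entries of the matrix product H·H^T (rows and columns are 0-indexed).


Row 0 of H: [-1, 1, 1, -1, -1, 1, -1, -1].
Row 4 of H: [-1, 1, 1, -1, 1, -1, 1, 1].
Row 6 of H: [1, 1, 1, -1, -1, 1, 1, 1].
(H·H^T)[4][4] = Σ_j H[4][j]·H[4][j] = (-1)² + (1)² + (1)² + (-1)² + (1)² + (-1)² + (1)² + (1)² = 1 + 1 + 1 + 1 + 1 + 1 + 1 + 1 = 8.
(H·H^T)[0][6] = Σ_j H[0][j]·H[6][j] = (-1)·(1) + (1)·(1) + (1)·(1) + (-1)·(-1) + (-1)·(-1) + (1)·(1) + (-1)·(1) + (-1)·(1) = -1 + 1 + 1 + 1 + 1 + 1 + -1 + -1 = 2.
Rows 0 and 6 are not orthogonal (dot product = 2 ≠ 0), so H is not a Hadamard matrix.

(4,4) entry = 8; (0,6) entry = 2.


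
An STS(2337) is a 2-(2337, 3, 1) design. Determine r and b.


An STS(v) is a 2-(v, 3, 1) BIBD: block size k = 3, λ = 1.
Replication: r(k − 1) = λ(v − 1) ⇒ r·2 = 2337 − 1 = 2336 ⇒ r = 1168.
Block count: b = v(v − 1)/6 = 2337·2336/6 = 5459232/6 = 909872.
(Check via bk = vr: 909872·3 = 2729616 = 2337·1168 = 2729616 ✓.)

r = 1168, b = 909872.


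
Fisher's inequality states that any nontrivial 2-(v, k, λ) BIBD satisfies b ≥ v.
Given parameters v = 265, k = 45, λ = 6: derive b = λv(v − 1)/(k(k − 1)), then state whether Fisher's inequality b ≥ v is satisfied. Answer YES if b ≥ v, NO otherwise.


b = λv(v − 1)/(k(k − 1)) = 6·265·264/(45·44) = 419760/1980 = 212.
Compare with v = 265: b < v, so Fisher's inequality fails.

NO


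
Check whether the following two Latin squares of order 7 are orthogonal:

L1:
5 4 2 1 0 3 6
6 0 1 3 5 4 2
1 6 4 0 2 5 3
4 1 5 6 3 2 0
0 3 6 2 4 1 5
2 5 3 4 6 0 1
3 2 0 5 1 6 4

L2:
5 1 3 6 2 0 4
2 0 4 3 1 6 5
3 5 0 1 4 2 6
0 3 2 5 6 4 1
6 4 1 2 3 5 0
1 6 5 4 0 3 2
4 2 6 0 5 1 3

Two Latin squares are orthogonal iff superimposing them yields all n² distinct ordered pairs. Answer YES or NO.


Form the n² = 49 superimposed pairs (L1[i][j], L2[i][j]), row by row (rows and columns indexed from 0):
row 0: (5,5) (4,1) (2,3) (1,6) (0,2) (3,0) (6,4)
row 1: (6,2) (0,0) (1,4) (3,3) (5,1) (4,6) (2,5)
row 2: (1,3) (6,5) (4,0) (0,1) (2,4) (5,2) (3,6)
row 3: (4,0) (1,3) (5,2) (6,5) (3,6) (2,4) (0,1)
row 4: (0,6) (3,4) (6,1) (2,2) (4,3) (1,5) (5,0)
row 5: (2,1) (5,6) (3,5) (4,4) (6,0) (0,3) (1,2)
row 6: (3,4) (2,2) (0,6) (5,0) (1,5) (6,1) (4,3)
Orthogonality requires all 49 pairs distinct.
But the pair (4,0) repeats: cell (2,2) has L1 = 4, L2 = 0, and cell (3,0) has L1 = 4, L2 = 0.
A repeated pair means some other pair never occurs (only 35 distinct pairs out of 49), so the squares are not orthogonal.
Conclusion: NO.

NO


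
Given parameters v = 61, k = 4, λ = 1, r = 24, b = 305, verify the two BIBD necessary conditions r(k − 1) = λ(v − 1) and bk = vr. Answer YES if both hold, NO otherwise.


Condition (i): r(k − 1) = 24·3 = 72; λ(v − 1) = 1·60 = 60. Match? NO.
Condition (ii): bk = 305·4 = 1220; vr = 61·24 = 1464. Match? NO.
Both conditions hold? NO.

NO


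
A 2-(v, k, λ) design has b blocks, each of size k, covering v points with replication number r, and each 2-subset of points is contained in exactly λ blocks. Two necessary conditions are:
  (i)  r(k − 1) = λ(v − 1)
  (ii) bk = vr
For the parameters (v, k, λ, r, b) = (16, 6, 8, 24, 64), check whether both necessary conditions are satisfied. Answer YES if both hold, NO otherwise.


Condition (i): r(k − 1) = 24·5 = 120; λ(v − 1) = 8·15 = 120. Match? YES.
Condition (ii): bk = 64·6 = 384; vr = 16·24 = 384. Match? YES.
Both conditions hold? YES.

YES


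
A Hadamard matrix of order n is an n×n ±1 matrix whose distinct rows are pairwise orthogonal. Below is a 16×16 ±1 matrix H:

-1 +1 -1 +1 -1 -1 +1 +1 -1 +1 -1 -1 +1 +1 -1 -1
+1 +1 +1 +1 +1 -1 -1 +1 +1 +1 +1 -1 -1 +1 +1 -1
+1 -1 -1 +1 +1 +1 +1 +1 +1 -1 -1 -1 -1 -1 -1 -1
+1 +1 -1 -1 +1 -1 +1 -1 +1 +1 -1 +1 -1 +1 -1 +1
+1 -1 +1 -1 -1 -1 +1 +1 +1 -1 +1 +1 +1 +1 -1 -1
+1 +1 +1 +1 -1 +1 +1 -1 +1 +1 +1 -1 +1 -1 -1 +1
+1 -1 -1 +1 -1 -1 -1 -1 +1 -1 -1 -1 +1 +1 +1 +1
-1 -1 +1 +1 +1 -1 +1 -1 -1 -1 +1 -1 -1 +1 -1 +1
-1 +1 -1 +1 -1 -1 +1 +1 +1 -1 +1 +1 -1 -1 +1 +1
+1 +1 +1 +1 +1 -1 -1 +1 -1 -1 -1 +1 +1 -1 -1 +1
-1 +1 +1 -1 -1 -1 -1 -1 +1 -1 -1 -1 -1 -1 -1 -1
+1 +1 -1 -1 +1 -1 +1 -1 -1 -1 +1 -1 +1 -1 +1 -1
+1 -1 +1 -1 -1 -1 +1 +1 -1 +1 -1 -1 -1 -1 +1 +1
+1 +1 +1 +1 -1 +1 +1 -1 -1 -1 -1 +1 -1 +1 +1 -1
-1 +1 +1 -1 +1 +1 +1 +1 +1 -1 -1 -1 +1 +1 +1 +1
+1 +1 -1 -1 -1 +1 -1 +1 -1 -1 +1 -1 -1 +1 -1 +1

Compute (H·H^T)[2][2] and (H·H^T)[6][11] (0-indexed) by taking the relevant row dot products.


Row 2 of H: [1, -1, -1, 1, 1, 1, 1, 1, 1, -1, -1, -1, -1, -1, -1, -1].
Row 6 of H: [1, -1, -1, 1, -1, -1, -1, -1, 1, -1, -1, -1, 1, 1, 1, 1].
Row 11 of H: [1, 1, -1, -1, 1, -1, 1, -1, -1, -1, 1, -1, 1, -1, 1, -1].
(H·H^T)[2][2] = Σ_j H[2][j]·H[2][j] = (1)² + (-1)² + (-1)² + (1)² + (1)² + (1)² + (1)² + (1)² + (1)² + (-1)² + (-1)² + (-1)² + (-1)² + (-1)² + (-1)² + (-1)² = 1 + 1 + 1 + 1 + 1 + 1 + 1 + 1 + 1 + 1 + 1 + 1 + 1 + 1 + 1 + 1 = 16.
(H·H^T)[6][11] = Σ_j H[6][j]·H[11][j] = (1)·(1) + (-1)·(1) + (-1)·(-1) + (1)·(-1) + (-1)·(1) + (-1)·(-1) + (-1)·(1) + (-1)·(-1) + (1)·(-1) + (-1)·(-1) + (-1)·(1) + (-1)·(-1) + (1)·(1) + (1)·(-1) + (1)·(1) + (1)·(-1) = 1 + -1 + 1 + -1 + -1 + 1 + -1 + 1 + -1 + 1 + -1 + 1 + 1 + -1 + 1 + -1 = 0.
So rows 6 and 11 are orthogonal; the diagonal entry equals n = 16.

(2,2) entry = 16; (6,11) entry = 0.


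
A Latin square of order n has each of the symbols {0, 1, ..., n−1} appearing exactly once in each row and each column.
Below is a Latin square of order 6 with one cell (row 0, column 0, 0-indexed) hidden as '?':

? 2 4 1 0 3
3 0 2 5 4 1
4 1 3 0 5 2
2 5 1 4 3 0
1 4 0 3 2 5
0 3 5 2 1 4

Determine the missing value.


Row 0 contains symbols [0, 1, 2, 3, 4] — missing [5].
Column 0 contains symbols [0, 1, 2, 3, 4] — missing [5].
The missing symbol must appear in both missing sets; intersection = [5].
Therefore the hidden value is 5.

Missing value = 5.


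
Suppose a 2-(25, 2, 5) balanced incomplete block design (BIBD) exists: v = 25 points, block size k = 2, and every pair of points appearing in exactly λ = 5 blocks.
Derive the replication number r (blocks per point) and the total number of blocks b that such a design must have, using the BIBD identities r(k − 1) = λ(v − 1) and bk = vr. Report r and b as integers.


Any 2-(v, k, λ) BIBD satisfies two necessary conditions:
  (i)  Each point sits in r blocks, and counting incidences through any fixed point gives r(k − 1) = λ(v − 1), so r = λ(v − 1)/(k − 1).
  (ii) Total incidences bk = vr, so b = vr/k.
Step 1: r = λ(v − 1)/(k − 1) = 5·(25 − 1)/(2 − 1) = 5·24/1 = 120/1 = 120.
Step 2: b = vr/k = 25·120/2 = 3000/2 = 1500.
Check integrality: r = 120 ∈ Z ✓, b = 1500 ∈ Z ✓.
(These identities are necessary conditions: they determine r and b for any design with these parameters, but do not by themselves prove that one exists.)

r = 120, b = 1500.


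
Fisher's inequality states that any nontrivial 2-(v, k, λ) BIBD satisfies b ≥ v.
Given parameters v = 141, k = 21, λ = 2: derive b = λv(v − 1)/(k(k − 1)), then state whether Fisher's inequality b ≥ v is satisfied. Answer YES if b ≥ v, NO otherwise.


r = λ(v − 1)/(k − 1) = 2·140/20 = 14.
b = vr/k = 141·14/21 = 94.
Fisher's inequality: b ≥ v ⇔ 94 ≥ 141? NO.

NO


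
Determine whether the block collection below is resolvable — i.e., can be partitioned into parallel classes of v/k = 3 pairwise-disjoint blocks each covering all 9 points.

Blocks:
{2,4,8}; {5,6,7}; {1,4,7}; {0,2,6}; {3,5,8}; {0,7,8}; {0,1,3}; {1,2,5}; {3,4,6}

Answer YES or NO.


v = 9, block size k = 3, number of blocks = 9.
For resolvability, blocks must partition into parallel classes of size v/k = 3.
Total blocks must therefore be a multiple of 3: 9 = 3·3 + 0 ⇒ divisible ✓.
Greedy packing gives 3 candidate class(es). Each should be a full parallel class (size 3, covers all 9 points).
  Class 1 (3 blocks): {2,4,8}; {5,6,7}; {0,1,3}. Points covered: [0, 1, 2, 3, 4, 5, 6, 7, 8].
  Class 2 (3 blocks): {1,4,7}; {0,2,6}; {3,5,8}. Points covered: [0, 1, 2, 3, 4, 5, 6, 7, 8].
  Class 3 (3 blocks): {0,7,8}; {1,2,5}; {3,4,6}. Points covered: [0, 1, 2, 3, 4, 5, 6, 7, 8].
All classes full (size 3)? YES. All classes cover every point? YES.
Resolvable? YES.

YES


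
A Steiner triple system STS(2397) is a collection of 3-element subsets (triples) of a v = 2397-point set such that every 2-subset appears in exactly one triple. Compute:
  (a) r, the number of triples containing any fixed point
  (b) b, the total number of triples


An STS(v) is a 2-(v, 3, 1) BIBD: block size k = 3, λ = 1.
Replication: r(k − 1) = λ(v − 1) ⇒ r·2 = 2397 − 1 = 2396 ⇒ r = 1198.
Block count: b = v(v − 1)/6 = 2397·2396/6 = 5743212/6 = 957202.
(Check via bk = vr: 957202·3 = 2871606 = 2397·1198 = 2871606 ✓.)

r = 1198, b = 957202.


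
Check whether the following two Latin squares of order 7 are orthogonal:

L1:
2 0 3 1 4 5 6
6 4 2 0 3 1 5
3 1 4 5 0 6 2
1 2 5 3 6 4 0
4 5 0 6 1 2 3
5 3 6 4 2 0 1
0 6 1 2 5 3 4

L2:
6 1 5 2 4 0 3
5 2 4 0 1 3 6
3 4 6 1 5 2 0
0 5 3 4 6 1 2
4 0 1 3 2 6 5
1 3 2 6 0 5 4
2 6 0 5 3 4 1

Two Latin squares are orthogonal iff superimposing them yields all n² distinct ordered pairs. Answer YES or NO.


Form the n² = 49 superimposed pairs (L1[i][j], L2[i][j]), row by row (rows and columns indexed from 0):
row 0: (2,6) (0,1) (3,5) (1,2) (4,4) (5,0) (6,3)
row 1: (6,5) (4,2) (2,4) (0,0) (3,1) (1,3) (5,6)
row 2: (3,3) (1,4) (4,6) (5,1) (0,5) (6,2) (2,0)
row 3: (1,0) (2,5) (5,3) (3,4) (6,6) (4,1) (0,2)
row 4: (4,4) (5,0) (0,1) (6,3) (1,2) (2,6) (3,5)
row 5: (5,1) (3,3) (6,2) (4,6) (2,0) (0,5) (1,4)
row 6: (0,2) (6,6) (1,0) (2,5) (5,3) (3,4) (4,1)
Orthogonality requires all 49 pairs distinct.
But the pair (4,4) repeats: cell (0,4) has L1 = 4, L2 = 4, and cell (4,0) has L1 = 4, L2 = 4.
A repeated pair means some other pair never occurs (only 28 distinct pairs out of 49), so the squares are not orthogonal.
Conclusion: NO.

NO


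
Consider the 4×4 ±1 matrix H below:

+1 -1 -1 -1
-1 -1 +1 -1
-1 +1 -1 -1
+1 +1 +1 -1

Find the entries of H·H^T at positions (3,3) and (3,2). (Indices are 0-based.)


Row 2 of H: [-1, 1, -1, -1].
Row 3 of H: [1, 1, 1, -1].
(H·H^T)[3][3] = Σ_j H[3][j]·H[3][j] = (1)² + (1)² + (1)² + (-1)² = 1 + 1 + 1 + 1 = 4.
(H·H^T)[3][2] = Σ_j H[3][j]·H[2][j] = (1)·(-1) + (1)·(1) + (1)·(-1) + (-1)·(-1) = -1 + 1 + -1 + 1 = 0.
So rows 3 and 2 are orthogonal; the diagonal entry equals n = 4.

(3,3) entry = 4; (3,2) entry = 0.


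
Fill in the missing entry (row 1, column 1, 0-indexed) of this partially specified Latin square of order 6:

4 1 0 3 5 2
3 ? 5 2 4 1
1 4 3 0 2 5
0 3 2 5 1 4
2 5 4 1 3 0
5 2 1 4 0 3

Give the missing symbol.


Row 1 contains symbols [1, 2, 3, 4, 5] — missing [0].
Column 1 contains symbols [1, 2, 3, 4, 5] — missing [0].
The missing symbol must appear in both missing sets; intersection = [0].
Therefore the hidden value is 0.

Missing value = 0.


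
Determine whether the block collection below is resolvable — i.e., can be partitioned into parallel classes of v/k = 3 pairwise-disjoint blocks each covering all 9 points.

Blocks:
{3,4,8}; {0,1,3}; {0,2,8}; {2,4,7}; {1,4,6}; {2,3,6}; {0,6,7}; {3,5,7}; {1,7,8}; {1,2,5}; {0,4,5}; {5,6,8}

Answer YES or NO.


v = 9, block size k = 3, number of blocks = 12.
For resolvability, blocks must partition into parallel classes of size v/k = 3.
Total blocks must therefore be a multiple of 3: 12 = 3·4 + 0 ⇒ divisible ✓.
Greedy packing gives 4 candidate class(es). Each should be a full parallel class (size 3, covers all 9 points).
  Class 1 (3 blocks): {3,4,8}; {0,6,7}; {1,2,5}. Points covered: [0, 1, 2, 3, 4, 5, 6, 7, 8].
  Class 2 (3 blocks): {0,1,3}; {2,4,7}; {5,6,8}. Points covered: [0, 1, 2, 3, 4, 5, 6, 7, 8].
  Class 3 (3 blocks): {0,2,8}; {1,4,6}; {3,5,7}. Points covered: [0, 1, 2, 3, 4, 5, 6, 7, 8].
  Class 4 (3 blocks): {2,3,6}; {1,7,8}; {0,4,5}. Points covered: [0, 1, 2, 3, 4, 5, 6, 7, 8].
All classes full (size 3)? YES. All classes cover every point? YES.
Resolvable? YES.

YES


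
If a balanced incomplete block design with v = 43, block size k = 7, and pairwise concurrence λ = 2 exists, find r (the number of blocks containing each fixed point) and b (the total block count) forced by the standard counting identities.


Any 2-(v, k, λ) BIBD satisfies two necessary conditions:
  (i)  Each point sits in r blocks, and counting incidences through any fixed point gives r(k − 1) = λ(v − 1), so r = λ(v − 1)/(k − 1).
  (ii) Total incidences bk = vr, so b = vr/k.
Step 1: r = λ(v − 1)/(k − 1) = 2·(43 − 1)/(7 − 1) = 2·42/6 = 84/6 = 14.
Step 2: b = vr/k = 43·14/7 = 602/7 = 86.
Check integrality: r = 14 ∈ Z ✓, b = 86 ∈ Z ✓.
(These identities are necessary conditions: they determine r and b for any design with these parameters, but do not by themselves prove that one exists.)

r = 14, b = 86.


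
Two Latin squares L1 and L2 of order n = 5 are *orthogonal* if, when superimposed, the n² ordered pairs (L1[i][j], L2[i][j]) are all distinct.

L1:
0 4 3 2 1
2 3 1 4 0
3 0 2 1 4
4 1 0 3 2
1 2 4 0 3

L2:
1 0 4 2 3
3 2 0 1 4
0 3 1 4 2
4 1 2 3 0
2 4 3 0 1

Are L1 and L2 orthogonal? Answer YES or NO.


Form the n² = 25 superimposed pairs (L1[i][j], L2[i][j]), row by row (rows and columns indexed from 0):
row 0: (0,1) (4,0) (3,4) (2,2) (1,3)
row 1: (2,3) (3,2) (1,0) (4,1) (0,4)
row 2: (3,0) (0,3) (2,1) (1,4) (4,2)
row 3: (4,4) (1,1) (0,2) (3,3) (2,0)
row 4: (1,2) (2,4) (4,3) (0,0) (3,1)
Orthogonality requires all 25 pairs distinct.
Check by first coordinate: for each symbol s of L1, list the L2 entries in the n cells where L1 = s; they must all differ.
  L1 = 0: L2 entries (in reading order) 1, 4, 3, 2, 0 — all 5 distinct ✓
  L1 = 1: L2 entries (in reading order) 3, 0, 4, 1, 2 — all 5 distinct ✓
  L1 = 2: L2 entries (in reading order) 2, 3, 1, 0, 4 — all 5 distinct ✓
  L1 = 3: L2 entries (in reading order) 4, 2, 0, 3, 1 — all 5 distinct ✓
  L1 = 4: L2 entries (in reading order) 0, 1, 2, 4, 3 — all 5 distinct ✓
Every symbol of L1 meets every symbol of L2 exactly once, so all 25 pairs are distinct (25 of 25).
Conclusion: YES.

YES


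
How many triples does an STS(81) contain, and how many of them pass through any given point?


An STS(v) is a 2-(v, 3, 1) BIBD: block size k = 3, λ = 1.
Replication: r(k − 1) = λ(v − 1) ⇒ r·2 = 81 − 1 = 80 ⇒ r = 40.
Block count: bk = vr ⇒ b·3 = 81·40 = 3240 ⇒ b = 1080.
(Check via b = v(v − 1)/6 = 81·80/6 = 6480/6 = 1080.)

r = 40, b = 1080.


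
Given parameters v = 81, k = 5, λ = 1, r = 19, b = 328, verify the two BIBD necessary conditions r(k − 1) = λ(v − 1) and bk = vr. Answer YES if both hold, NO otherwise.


Condition (i): r(k − 1) = 19·4 = 76; λ(v − 1) = 1·80 = 80. Match? NO.
Condition (ii): bk = 328·5 = 1640; vr = 81·19 = 1539. Match? NO.
Both conditions hold? NO.

NO


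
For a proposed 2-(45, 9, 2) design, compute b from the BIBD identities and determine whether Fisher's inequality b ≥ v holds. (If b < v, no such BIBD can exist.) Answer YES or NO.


r = λ(v − 1)/(k − 1) = 2·44/8 = 11.
b = vr/k = 45·11/9 = 55.
Fisher's inequality: b ≥ v ⇔ 55 ≥ 45? YES.

YES


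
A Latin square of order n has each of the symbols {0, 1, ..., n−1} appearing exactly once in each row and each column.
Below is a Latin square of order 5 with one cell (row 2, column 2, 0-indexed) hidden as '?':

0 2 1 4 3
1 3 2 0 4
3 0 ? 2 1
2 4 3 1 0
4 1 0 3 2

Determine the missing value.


Row 2 contains symbols [0, 1, 2, 3] — missing [4].
Column 2 contains symbols [0, 1, 2, 3] — missing [4].
The missing symbol must appear in both missing sets; intersection = [4].
Therefore the hidden value is 4.

Missing value = 4.


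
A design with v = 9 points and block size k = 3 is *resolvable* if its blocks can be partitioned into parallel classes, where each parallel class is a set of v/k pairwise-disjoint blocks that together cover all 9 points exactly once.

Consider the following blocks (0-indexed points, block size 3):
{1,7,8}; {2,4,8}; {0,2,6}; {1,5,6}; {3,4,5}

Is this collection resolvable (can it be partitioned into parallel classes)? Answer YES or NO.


v = 9, block size k = 3, number of blocks = 5.
For resolvability, blocks must partition into parallel classes of size v/k = 3.
Total blocks must therefore be a multiple of 3: 5 = 3·1 + 2 ⇒ not divisible ✗.
Resolvable? NO.

NO


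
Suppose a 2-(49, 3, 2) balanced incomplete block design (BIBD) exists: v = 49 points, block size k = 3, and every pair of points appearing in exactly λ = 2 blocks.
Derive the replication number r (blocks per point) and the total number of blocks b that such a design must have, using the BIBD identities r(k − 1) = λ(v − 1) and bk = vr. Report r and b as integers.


Any 2-(v, k, λ) BIBD satisfies two necessary conditions:
  (i)  Each point sits in r blocks, and counting incidences through any fixed point gives r(k − 1) = λ(v − 1), so r = λ(v − 1)/(k − 1).
  (ii) Total incidences bk = vr, so b = vr/k.
Step 1: r = λ(v − 1)/(k − 1) = 2·(49 − 1)/(3 − 1) = 2·48/2 = 96/2 = 48.
Step 2: b = vr/k = 49·48/3 = 2352/3 = 784.
Check integrality: r = 48 ∈ Z ✓, b = 784 ∈ Z ✓.
(These identities are necessary conditions: they determine r and b for any design with these parameters, but do not by themselves prove that one exists.)

r = 48, b = 784.


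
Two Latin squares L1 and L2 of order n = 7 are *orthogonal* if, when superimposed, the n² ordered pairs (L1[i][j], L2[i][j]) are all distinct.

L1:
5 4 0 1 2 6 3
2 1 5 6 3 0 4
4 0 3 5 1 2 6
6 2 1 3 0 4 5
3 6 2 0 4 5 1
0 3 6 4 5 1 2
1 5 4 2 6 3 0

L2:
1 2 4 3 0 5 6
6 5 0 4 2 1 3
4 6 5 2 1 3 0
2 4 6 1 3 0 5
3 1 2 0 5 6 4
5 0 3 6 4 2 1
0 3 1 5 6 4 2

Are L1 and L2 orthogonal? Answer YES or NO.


Form the n² = 49 superimposed pairs (L1[i][j], L2[i][j]), row by row (rows and columns indexed from 0):
row 0: (5,1) (4,2) (0,4) (1,3) (2,0) (6,5) (3,6)
row 1: (2,6) (1,5) (5,0) (6,4) (3,2) (0,1) (4,3)
row 2: (4,4) (0,6) (3,5) (5,2) (1,1) (2,3) (6,0)
row 3: (6,2) (2,4) (1,6) (3,1) (0,3) (4,0) (5,5)
row 4: (3,3) (6,1) (2,2) (0,0) (4,5) (5,6) (1,4)
row 5: (0,5) (3,0) (6,3) (4,6) (5,4) (1,2) (2,1)
row 6: (1,0) (5,3) (4,1) (2,5) (6,6) (3,4) (0,2)
Orthogonality requires all 49 pairs distinct.
Check by first coordinate: for each symbol s of L1, list the L2 entries in the n cells where L1 = s; they must all differ.
  L1 = 0: L2 entries (in reading order) 4, 1, 6, 3, 0, 5, 2 — all 7 distinct ✓
  L1 = 1: L2 entries (in reading order) 3, 5, 1, 6, 4, 2, 0 — all 7 distinct ✓
  L1 = 2: L2 entries (in reading order) 0, 6, 3, 4, 2, 1, 5 — all 7 distinct ✓
  L1 = 3: L2 entries (in reading order) 6, 2, 5, 1, 3, 0, 4 — all 7 distinct ✓
  L1 = 4: L2 entries (in reading order) 2, 3, 4, 0, 5, 6, 1 — all 7 distinct ✓
  L1 = 5: L2 entries (in reading order) 1, 0, 2, 5, 6, 4, 3 — all 7 distinct ✓
  L1 = 6: L2 entries (in reading order) 5, 4, 0, 2, 1, 3, 6 — all 7 distinct ✓
Every symbol of L1 meets every symbol of L2 exactly once, so all 49 pairs are distinct (49 of 49).
Conclusion: YES.

YES


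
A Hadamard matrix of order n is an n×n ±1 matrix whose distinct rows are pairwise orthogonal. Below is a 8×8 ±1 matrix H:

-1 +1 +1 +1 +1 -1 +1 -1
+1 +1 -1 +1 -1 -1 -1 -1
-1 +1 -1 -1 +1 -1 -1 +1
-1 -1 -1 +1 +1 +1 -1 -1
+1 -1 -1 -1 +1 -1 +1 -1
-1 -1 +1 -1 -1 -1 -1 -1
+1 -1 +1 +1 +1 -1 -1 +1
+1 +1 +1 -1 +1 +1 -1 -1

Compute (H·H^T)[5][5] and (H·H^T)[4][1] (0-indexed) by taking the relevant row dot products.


Row 1 of H: [1, 1, -1, 1, -1, -1, -1, -1].
Row 4 of H: [1, -1, -1, -1, 1, -1, 1, -1].
Row 5 of H: [-1, -1, 1, -1, -1, -1, -1, -1].
(H·H^T)[5][5] = Σ_j H[5][j]·H[5][j] = (-1)² + (-1)² + (1)² + (-1)² + (-1)² + (-1)² + (-1)² + (-1)² = 1 + 1 + 1 + 1 + 1 + 1 + 1 + 1 = 8.
(H·H^T)[4][1] = Σ_j H[4][j]·H[1][j] = (1)·(1) + (-1)·(1) + (-1)·(-1) + (-1)·(1) + (1)·(-1) + (-1)·(-1) + (1)·(-1) + (-1)·(-1) = 1 + -1 + 1 + -1 + -1 + 1 + -1 + 1 = 0.
So rows 4 and 1 are orthogonal; the diagonal entry equals n = 8.

(5,5) entry = 8; (4,1) entry = 0.


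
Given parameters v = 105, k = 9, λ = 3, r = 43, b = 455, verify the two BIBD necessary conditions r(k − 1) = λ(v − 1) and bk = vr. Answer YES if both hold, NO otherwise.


Condition (i): r(k − 1) = 43·8 = 344; λ(v − 1) = 3·104 = 312. Match? NO.
Condition (ii): bk = 455·9 = 4095; vr = 105·43 = 4515. Match? NO.
Both conditions hold? NO.

NO


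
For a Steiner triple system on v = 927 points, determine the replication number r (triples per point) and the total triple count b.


An STS(v) is a 2-(v, 3, 1) BIBD: block size k = 3, λ = 1.
Replication: r(k − 1) = λ(v − 1) ⇒ r·2 = 927 − 1 = 926 ⇒ r = 463.
Block count: b = v(v − 1)/6 = 927·926/6 = 858402/6 = 143067.

r = 463, b = 143067.


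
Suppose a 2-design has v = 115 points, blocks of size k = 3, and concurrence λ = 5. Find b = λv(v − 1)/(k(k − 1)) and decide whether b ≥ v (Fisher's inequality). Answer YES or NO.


b = λv(v − 1)/(k(k − 1)) = 5·115·114/(3·2) = 65550/6 = 10925.
Compare with v = 115: b ≥ v, so Fisher's inequality holds.

YES


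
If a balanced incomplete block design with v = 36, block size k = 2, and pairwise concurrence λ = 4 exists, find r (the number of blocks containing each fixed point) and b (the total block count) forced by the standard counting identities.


Any 2-(v, k, λ) BIBD satisfies two necessary conditions:
  (i)  Each point sits in r blocks, and counting incidences through any fixed point gives r(k − 1) = λ(v − 1), so r = λ(v − 1)/(k − 1).
  (ii) Total incidences bk = vr, so b = vr/k.
Step 1: r = λ(v − 1)/(k − 1) = 4·(36 − 1)/(2 − 1) = 4·35/1 = 140/1 = 140.
Step 2: b = vr/k = 36·140/2 = 5040/2 = 2520.
Check integrality: r = 140 ∈ Z ✓, b = 2520 ∈ Z ✓.
(These identities are necessary conditions: they determine r and b for any design with these parameters, but do not by themselves prove that one exists.)

r = 140, b = 2520.


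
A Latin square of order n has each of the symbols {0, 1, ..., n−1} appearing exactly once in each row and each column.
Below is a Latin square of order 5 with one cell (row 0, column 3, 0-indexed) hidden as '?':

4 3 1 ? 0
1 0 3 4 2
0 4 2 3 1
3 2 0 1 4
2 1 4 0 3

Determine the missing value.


Row 0 contains symbols [0, 1, 3, 4] — missing [2].
Column 3 contains symbols [0, 1, 3, 4] — missing [2].
The missing symbol must appear in both missing sets; intersection = [2].
Therefore the hidden value is 2.

Missing value = 2.


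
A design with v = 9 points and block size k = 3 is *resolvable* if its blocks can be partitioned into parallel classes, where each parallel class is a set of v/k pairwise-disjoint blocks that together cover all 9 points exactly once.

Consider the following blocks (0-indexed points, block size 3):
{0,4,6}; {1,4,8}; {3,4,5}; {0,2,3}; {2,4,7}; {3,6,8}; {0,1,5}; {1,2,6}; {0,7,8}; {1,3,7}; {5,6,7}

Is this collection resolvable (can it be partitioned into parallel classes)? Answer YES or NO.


v = 9, block size k = 3, number of blocks = 11.
For resolvability, blocks must partition into parallel classes of size v/k = 3.
Total blocks must therefore be a multiple of 3: 11 = 3·3 + 2 ⇒ not divisible ✗.
Resolvable? NO.

NO


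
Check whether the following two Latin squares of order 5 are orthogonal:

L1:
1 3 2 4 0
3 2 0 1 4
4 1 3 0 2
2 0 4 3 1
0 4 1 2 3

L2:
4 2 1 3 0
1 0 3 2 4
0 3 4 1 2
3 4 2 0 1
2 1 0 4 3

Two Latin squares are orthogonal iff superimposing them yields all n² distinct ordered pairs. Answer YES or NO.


Form the n² = 25 superimposed pairs (L1[i][j], L2[i][j]), row by row (rows and columns indexed from 0):
row 0: (1,4) (3,2) (2,1) (4,3) (0,0)
row 1: (3,1) (2,0) (0,3) (1,2) (4,4)
row 2: (4,0) (1,3) (3,4) (0,1) (2,2)
row 3: (2,3) (0,4) (4,2) (3,0) (1,1)
row 4: (0,2) (4,1) (1,0) (2,4) (3,3)
Orthogonality requires all 25 pairs distinct.
Check by first coordinate: for each symbol s of L1, list the L2 entries in the n cells where L1 = s; they must all differ.
  L1 = 0: L2 entries (in reading order) 0, 3, 1, 4, 2 — all 5 distinct ✓
  L1 = 1: L2 entries (in reading order) 4, 2, 3, 1, 0 — all 5 distinct ✓
  L1 = 2: L2 entries (in reading order) 1, 0, 2, 3, 4 — all 5 distinct ✓
  L1 = 3: L2 entries (in reading order) 2, 1, 4, 0, 3 — all 5 distinct ✓
  L1 = 4: L2 entries (in reading order) 3, 4, 0, 2, 1 — all 5 distinct ✓
Every symbol of L1 meets every symbol of L2 exactly once, so all 25 pairs are distinct (25 of 25).
Conclusion: YES.

YES


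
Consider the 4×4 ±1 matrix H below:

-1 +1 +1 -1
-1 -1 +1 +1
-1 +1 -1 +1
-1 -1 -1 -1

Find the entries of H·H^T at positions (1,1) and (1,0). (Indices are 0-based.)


Row 0 of H: [-1, 1, 1, -1].
Row 1 of H: [-1, -1, 1, 1].
(H·H^T)[1][1] = Σ_j H[1][j]·H[1][j] = (-1)² + (-1)² + (1)² + (1)² = 1 + 1 + 1 + 1 = 4.
(H·H^T)[1][0] = Σ_j H[1][j]·H[0][j] = (-1)·(-1) + (-1)·(1) + (1)·(1) + (1)·(-1) = 1 + -1 + 1 + -1 = 0.
So rows 1 and 0 are orthogonal; the diagonal entry equals n = 4.

(1,1) entry = 4; (1,0) entry = 0.


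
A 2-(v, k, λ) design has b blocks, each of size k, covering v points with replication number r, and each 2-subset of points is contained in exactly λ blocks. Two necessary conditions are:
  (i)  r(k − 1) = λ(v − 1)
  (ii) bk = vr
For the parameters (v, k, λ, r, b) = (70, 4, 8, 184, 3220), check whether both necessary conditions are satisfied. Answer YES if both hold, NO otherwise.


Condition (i): r(k − 1) = 184·3 = 552; λ(v − 1) = 8·69 = 552. Match? YES.
Condition (ii): bk = 3220·4 = 12880; vr = 70·184 = 12880. Match? YES.
Both conditions hold? YES.

YES


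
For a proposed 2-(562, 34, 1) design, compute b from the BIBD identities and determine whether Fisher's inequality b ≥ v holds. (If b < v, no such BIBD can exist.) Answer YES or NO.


r = λ(v − 1)/(k − 1) = 1·561/33 = 17.
b = vr/k = 562·17/34 = 281.
Fisher's inequality: b ≥ v ⇔ 281 ≥ 562? NO.

NO


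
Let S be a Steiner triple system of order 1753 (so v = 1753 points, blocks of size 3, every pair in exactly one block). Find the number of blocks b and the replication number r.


An STS(v) is a 2-(v, 3, 1) BIBD: block size k = 3, λ = 1.
Replication: r(k − 1) = λ(v − 1) ⇒ r·2 = 1753 − 1 = 1752 ⇒ r = 876.
Block count: bk = vr ⇒ b·3 = 1753·876 = 1535628 ⇒ b = 511876.
(Check via b = v(v − 1)/6 = 1753·1752/6 = 3071256/6 = 511876.)

r = 876, b = 511876.


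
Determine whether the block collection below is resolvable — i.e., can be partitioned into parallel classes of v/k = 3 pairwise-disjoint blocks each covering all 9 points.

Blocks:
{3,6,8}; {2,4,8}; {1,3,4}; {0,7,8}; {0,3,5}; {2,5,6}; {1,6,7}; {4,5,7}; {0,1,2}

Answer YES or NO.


v = 9, block size k = 3, number of blocks = 9.
For resolvability, blocks must partition into parallel classes of size v/k = 3.
Total blocks must therefore be a multiple of 3: 9 = 3·3 + 0 ⇒ divisible ✓.
Greedy packing gives 3 candidate class(es). Each should be a full parallel class (size 3, covers all 9 points).
  Class 1 (3 blocks): {3,6,8}; {4,5,7}; {0,1,2}. Points covered: [0, 1, 2, 3, 4, 5, 6, 7, 8].
  Class 2 (3 blocks): {2,4,8}; {0,3,5}; {1,6,7}. Points covered: [0, 1, 2, 3, 4, 5, 6, 7, 8].
  Class 3 (3 blocks): {1,3,4}; {0,7,8}; {2,5,6}. Points covered: [0, 1, 2, 3, 4, 5, 6, 7, 8].
All classes full (size 3)? YES. All classes cover every point? YES.
Resolvable? YES.

YES


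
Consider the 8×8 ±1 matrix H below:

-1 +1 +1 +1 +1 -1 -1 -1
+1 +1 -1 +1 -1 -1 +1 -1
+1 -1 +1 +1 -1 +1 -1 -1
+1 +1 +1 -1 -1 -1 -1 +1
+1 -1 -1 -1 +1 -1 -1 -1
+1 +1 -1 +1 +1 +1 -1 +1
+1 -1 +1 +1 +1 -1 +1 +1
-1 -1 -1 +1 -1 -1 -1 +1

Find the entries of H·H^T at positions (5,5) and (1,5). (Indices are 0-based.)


Row 1 of H: [1, 1, -1, 1, -1, -1, 1, -1].
Row 5 of H: [1, 1, -1, 1, 1, 1, -1, 1].
(H·H^T)[5][5] = Σ_j H[5][j]·H[5][j] = (1)² + (1)² + (-1)² + (1)² + (1)² + (1)² + (-1)² + (1)² = 1 + 1 + 1 + 1 + 1 + 1 + 1 + 1 = 8.
(H·H^T)[1][5] = Σ_j H[1][j]·H[5][j] = (1)·(1) + (1)·(1) + (-1)·(-1) + (1)·(1) + (-1)·(1) + (-1)·(1) + (1)·(-1) + (-1)·(1) = 1 + 1 + 1 + 1 + -1 + -1 + -1 + -1 = 0.
So rows 1 and 5 are orthogonal; the diagonal entry equals n = 8.

(5,5) entry = 8; (1,5) entry = 0.


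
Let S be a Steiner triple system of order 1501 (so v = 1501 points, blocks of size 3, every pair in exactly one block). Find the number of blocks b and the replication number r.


An STS(v) is a 2-(v, 3, 1) BIBD: block size k = 3, λ = 1.
Replication: r(k − 1) = λ(v − 1) ⇒ r·2 = 1501 − 1 = 1500 ⇒ r = 750.
Block count: b = v(v − 1)/6 = 1501·1500/6 = 2251500/6 = 375250.

r = 750, b = 375250.


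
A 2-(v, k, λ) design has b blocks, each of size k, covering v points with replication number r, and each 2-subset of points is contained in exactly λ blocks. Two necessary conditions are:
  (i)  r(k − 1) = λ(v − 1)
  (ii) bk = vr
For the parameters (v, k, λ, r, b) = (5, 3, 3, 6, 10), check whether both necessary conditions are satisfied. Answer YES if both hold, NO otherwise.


Condition (i): r(k − 1) = 6·2 = 12; λ(v − 1) = 3·4 = 12. Match? YES.
Condition (ii): bk = 10·3 = 30; vr = 5·6 = 30. Match? YES.
Both conditions hold? YES.

YES


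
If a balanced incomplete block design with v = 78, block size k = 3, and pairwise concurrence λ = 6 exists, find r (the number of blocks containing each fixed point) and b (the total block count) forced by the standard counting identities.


Any 2-(v, k, λ) BIBD satisfies two necessary conditions:
  (i)  Each point sits in r blocks, and counting incidences through any fixed point gives r(k − 1) = λ(v − 1), so r = λ(v − 1)/(k − 1).
  (ii) Total incidences bk = vr, so b = vr/k.
Step 1: r = λ(v − 1)/(k − 1) = 6·(78 − 1)/(3 − 1) = 6·77/2 = 462/2 = 231.
Step 2: b = vr/k = 78·231/3 = 18018/3 = 6006.
Check integrality: r = 231 ∈ Z ✓, b = 6006 ∈ Z ✓.
(These identities are necessary conditions: they determine r and b for any design with these parameters, but do not by themselves prove that one exists.)

r = 231, b = 6006.


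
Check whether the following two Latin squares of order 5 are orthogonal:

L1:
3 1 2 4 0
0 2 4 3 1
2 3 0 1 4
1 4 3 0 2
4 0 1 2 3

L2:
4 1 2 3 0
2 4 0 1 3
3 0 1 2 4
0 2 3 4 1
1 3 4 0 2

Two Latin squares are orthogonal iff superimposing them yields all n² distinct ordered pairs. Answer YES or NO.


Form the n² = 25 superimposed pairs (L1[i][j], L2[i][j]), row by row (rows and columns indexed from 0):
row 0: (3,4) (1,1) (2,2) (4,3) (0,0)
row 1: (0,2) (2,4) (4,0) (3,1) (1,3)
row 2: (2,3) (3,0) (0,1) (1,2) (4,4)
row 3: (1,0) (4,2) (3,3) (0,4) (2,1)
row 4: (4,1) (0,3) (1,4) (2,0) (3,2)
Orthogonality requires all 25 pairs distinct.
Check by first coordinate: for each symbol s of L1, list the L2 entries in the n cells where L1 = s; they must all differ.
  L1 = 0: L2 entries (in reading order) 0, 2, 1, 4, 3 — all 5 distinct ✓
  L1 = 1: L2 entries (in reading order) 1, 3, 2, 0, 4 — all 5 distinct ✓
  L1 = 2: L2 entries (in reading order) 2, 4, 3, 1, 0 — all 5 distinct ✓
  L1 = 3: L2 entries (in reading order) 4, 1, 0, 3, 2 — all 5 distinct ✓
  L1 = 4: L2 entries (in reading order) 3, 0, 4, 2, 1 — all 5 distinct ✓
Every symbol of L1 meets every symbol of L2 exactly once, so all 25 pairs are distinct (25 of 25).
Conclusion: YES.

YES


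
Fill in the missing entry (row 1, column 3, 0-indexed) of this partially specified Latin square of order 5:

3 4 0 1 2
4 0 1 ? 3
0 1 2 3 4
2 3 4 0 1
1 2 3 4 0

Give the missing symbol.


Row 1 contains symbols [0, 1, 3, 4] — missing [2].
Column 3 contains symbols [0, 1, 3, 4] — missing [2].
The missing symbol must appear in both missing sets; intersection = [2].
Therefore the hidden value is 2.

Missing value = 2.


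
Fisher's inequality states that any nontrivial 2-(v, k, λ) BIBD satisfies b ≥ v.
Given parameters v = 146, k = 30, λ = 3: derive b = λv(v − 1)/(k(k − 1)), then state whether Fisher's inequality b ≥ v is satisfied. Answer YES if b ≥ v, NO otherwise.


b = λv(v − 1)/(k(k − 1)) = 3·146·145/(30·29) = 63510/870 = 73.
Compare with v = 146: b < v, so Fisher's inequality fails.

NO


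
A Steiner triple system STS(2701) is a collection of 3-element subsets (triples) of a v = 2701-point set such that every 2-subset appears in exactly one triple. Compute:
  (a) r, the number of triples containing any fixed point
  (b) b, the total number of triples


An STS(v) is a 2-(v, 3, 1) BIBD: block size k = 3, λ = 1.
Replication: r(k − 1) = λ(v − 1) ⇒ r·2 = 2701 − 1 = 2700 ⇒ r = 1350.
Block count: bk = vr ⇒ b·3 = 2701·1350 = 3646350 ⇒ b = 1215450.

r = 1350, b = 1215450.


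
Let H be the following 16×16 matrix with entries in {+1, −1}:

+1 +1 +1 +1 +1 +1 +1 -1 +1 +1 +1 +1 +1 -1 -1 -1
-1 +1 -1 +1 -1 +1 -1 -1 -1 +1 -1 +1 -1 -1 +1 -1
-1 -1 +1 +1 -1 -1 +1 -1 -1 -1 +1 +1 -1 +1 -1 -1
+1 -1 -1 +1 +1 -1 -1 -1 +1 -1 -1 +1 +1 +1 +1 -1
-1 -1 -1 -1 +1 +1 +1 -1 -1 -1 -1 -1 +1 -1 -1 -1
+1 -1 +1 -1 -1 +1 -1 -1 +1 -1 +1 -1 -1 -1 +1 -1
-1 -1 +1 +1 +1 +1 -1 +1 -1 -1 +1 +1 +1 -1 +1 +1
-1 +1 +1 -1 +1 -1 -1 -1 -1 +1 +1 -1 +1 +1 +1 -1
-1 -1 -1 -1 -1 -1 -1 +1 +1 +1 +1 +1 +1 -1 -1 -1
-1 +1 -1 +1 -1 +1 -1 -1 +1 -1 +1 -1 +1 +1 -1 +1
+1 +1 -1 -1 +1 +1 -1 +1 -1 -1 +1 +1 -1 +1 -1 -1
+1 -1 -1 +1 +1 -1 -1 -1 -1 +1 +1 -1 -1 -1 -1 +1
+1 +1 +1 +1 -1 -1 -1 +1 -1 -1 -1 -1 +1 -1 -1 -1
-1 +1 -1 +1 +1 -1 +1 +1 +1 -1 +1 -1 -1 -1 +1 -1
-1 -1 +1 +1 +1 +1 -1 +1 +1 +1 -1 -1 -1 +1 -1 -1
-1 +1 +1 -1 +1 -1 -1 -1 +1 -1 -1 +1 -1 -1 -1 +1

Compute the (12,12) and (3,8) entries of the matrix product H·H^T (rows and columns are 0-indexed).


Row 3 of H: [1, -1, -1, 1, 1, -1, -1, -1, 1, -1, -1, 1, 1, 1, 1, -1].
Row 8 of H: [-1, -1, -1, -1, -1, -1, -1, 1, 1, 1, 1, 1, 1, -1, -1, -1].
Row 12 of H: [1, 1, 1, 1, -1, -1, -1, 1, -1, -1, -1, -1, 1, -1, -1, -1].
(H·H^T)[12][12] = Σ_j H[12][j]·H[12][j] = (1)² + (1)² + (1)² + (1)² + (-1)² + (-1)² + (-1)² + (1)² + (-1)² + (-1)² + (-1)² + (-1)² + (1)² + (-1)² + (-1)² + (-1)² = 1 + 1 + 1 + 1 + 1 + 1 + 1 + 1 + 1 + 1 + 1 + 1 + 1 + 1 + 1 + 1 = 16.
(H·H^T)[3][8] = Σ_j H[3][j]·H[8][j] = (1)·(-1) + (-1)·(-1) + (-1)·(-1) + (1)·(-1) + (1)·(-1) + (-1)·(-1) + (-1)·(-1) + (-1)·(1) + (1)·(1) + (-1)·(1) + (-1)·(1) + (1)·(1) + (1)·(1) + (1)·(-1) + (1)·(-1) + (-1)·(-1) = -1 + 1 + 1 + -1 + -1 + 1 + 1 + -1 + 1 + -1 + -1 + 1 + 1 + -1 + -1 + 1 = 0.
So rows 3 and 8 are orthogonal; the diagonal entry equals n = 16.

(12,12) entry = 16; (3,8) entry = 0.


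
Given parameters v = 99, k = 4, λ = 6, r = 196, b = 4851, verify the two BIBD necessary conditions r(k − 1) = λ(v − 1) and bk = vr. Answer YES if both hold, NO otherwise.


Condition (i): r(k − 1) = 196·3 = 588; λ(v − 1) = 6·98 = 588. Match? YES.
Condition (ii): bk = 4851·4 = 19404; vr = 99·196 = 19404. Match? YES.
Both conditions hold? YES.

YES


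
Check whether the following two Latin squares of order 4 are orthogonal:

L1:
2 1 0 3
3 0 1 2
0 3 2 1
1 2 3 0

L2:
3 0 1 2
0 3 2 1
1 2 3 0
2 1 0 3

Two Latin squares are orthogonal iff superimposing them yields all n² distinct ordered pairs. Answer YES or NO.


Form the n² = 16 superimposed pairs (L1[i][j], L2[i][j]), row by row (rows and columns indexed from 0):
row 0: (2,3) (1,0) (0,1) (3,2)
row 1: (3,0) (0,3) (1,2) (2,1)
row 2: (0,1) (3,2) (2,3) (1,0)
row 3: (1,2) (2,1) (3,0) (0,3)
Orthogonality requires all 16 pairs distinct.
But the pair (0,1) repeats: cell (0,2) has L1 = 0, L2 = 1, and cell (2,0) has L1 = 0, L2 = 1.
A repeated pair means some other pair never occurs (only 8 distinct pairs out of 16), so the squares are not orthogonal.
Conclusion: NO.

NO


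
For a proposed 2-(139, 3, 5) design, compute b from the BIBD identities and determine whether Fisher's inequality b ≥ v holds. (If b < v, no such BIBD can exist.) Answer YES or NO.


r = λ(v − 1)/(k − 1) = 5·138/2 = 345.
b = vr/k = 139·345/3 = 15985.
Fisher's inequality: b ≥ v ⇔ 15985 ≥ 139? YES.

YES


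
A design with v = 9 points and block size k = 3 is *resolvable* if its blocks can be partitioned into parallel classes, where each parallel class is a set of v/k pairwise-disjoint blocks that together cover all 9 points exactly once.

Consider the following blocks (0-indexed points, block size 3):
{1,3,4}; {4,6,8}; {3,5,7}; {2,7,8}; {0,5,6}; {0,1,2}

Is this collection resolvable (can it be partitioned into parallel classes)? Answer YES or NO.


v = 9, block size k = 3, number of blocks = 6.
For resolvability, blocks must partition into parallel classes of size v/k = 3.
Total blocks must therefore be a multiple of 3: 6 = 3·2 + 0 ⇒ divisible ✓.
Greedy packing gives 2 candidate class(es). Each should be a full parallel class (size 3, covers all 9 points).
  Class 1 (3 blocks): {1,3,4}; {2,7,8}; {0,5,6}. Points covered: [0, 1, 2, 3, 4, 5, 6, 7, 8].
  Class 2 (3 blocks): {4,6,8}; {3,5,7}; {0,1,2}. Points covered: [0, 1, 2, 3, 4, 5, 6, 7, 8].
All classes full (size 3)? YES. All classes cover every point? YES.
Resolvable? YES.

YES


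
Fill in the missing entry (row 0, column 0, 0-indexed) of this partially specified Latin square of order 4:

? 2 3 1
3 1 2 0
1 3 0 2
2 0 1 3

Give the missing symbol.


Row 0 contains symbols [1, 2, 3] — missing [0].
Column 0 contains symbols [1, 2, 3] — missing [0].
The missing symbol must appear in both missing sets; intersection = [0].
Therefore the hidden value is 0.

Missing value = 0.


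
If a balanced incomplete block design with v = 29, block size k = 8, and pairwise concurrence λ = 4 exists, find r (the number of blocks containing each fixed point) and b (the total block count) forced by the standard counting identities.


Any 2-(v, k, λ) BIBD satisfies two necessary conditions:
  (i)  Each point sits in r blocks, and counting incidences through any fixed point gives r(k − 1) = λ(v − 1), so r = λ(v − 1)/(k − 1).
  (ii) Total incidences bk = vr, so b = vr/k.
Step 1: r = λ(v − 1)/(k − 1) = 4·(29 − 1)/(8 − 1) = 4·28/7 = 112/7 = 16.
Step 2: b = vr/k = 29·16/8 = 464/8 = 58.
Check integrality: r = 16 ∈ Z ✓, b = 58 ∈ Z ✓.
(These identities are necessary conditions: they determine r and b for any design with these parameters, but do not by themselves prove that one exists.)

r = 16, b = 58.


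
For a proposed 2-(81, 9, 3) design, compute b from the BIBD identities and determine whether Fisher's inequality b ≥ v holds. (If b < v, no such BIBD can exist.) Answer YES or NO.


r = λ(v − 1)/(k − 1) = 3·80/8 = 30.
b = vr/k = 81·30/9 = 270.
Fisher's inequality: b ≥ v ⇔ 270 ≥ 81? YES.

YES


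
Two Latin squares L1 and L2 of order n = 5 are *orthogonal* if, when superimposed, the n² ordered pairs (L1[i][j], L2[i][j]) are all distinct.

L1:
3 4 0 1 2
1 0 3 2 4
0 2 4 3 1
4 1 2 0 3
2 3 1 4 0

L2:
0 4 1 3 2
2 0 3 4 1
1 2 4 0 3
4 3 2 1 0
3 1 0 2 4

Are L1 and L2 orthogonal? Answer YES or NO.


Form the n² = 25 superimposed pairs (L1[i][j], L2[i][j]), row by row (rows and columns indexed from 0):
row 0: (3,0) (4,4) (0,1) (1,3) (2,2)
row 1: (1,2) (0,0) (3,3) (2,4) (4,1)
row 2: (0,1) (2,2) (4,4) (3,0) (1,3)
row 3: (4,4) (1,3) (2,2) (0,1) (3,0)
row 4: (2,3) (3,1) (1,0) (4,2) (0,4)
Orthogonality requires all 25 pairs distinct.
But the pair (0,1) repeats: cell (0,2) has L1 = 0, L2 = 1, and cell (2,0) has L1 = 0, L2 = 1.
A repeated pair means some other pair never occurs (only 15 distinct pairs out of 25), so the squares are not orthogonal.
Conclusion: NO.

NO
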